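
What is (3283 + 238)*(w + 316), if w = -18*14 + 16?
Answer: 281680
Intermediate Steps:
w = -236 (w = -252 + 16 = -236)
(3283 + 238)*(w + 316) = (3283 + 238)*(-236 + 316) = 3521*80 = 281680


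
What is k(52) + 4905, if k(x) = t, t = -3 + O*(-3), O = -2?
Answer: 4908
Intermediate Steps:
t = 3 (t = -3 - 2*(-3) = -3 + 6 = 3)
k(x) = 3
k(52) + 4905 = 3 + 4905 = 4908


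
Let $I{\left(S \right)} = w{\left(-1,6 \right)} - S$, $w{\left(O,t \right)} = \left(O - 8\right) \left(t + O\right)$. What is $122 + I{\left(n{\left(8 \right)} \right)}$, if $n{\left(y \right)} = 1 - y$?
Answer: $84$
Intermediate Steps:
$w{\left(O,t \right)} = \left(-8 + O\right) \left(O + t\right)$
$I{\left(S \right)} = -45 - S$ ($I{\left(S \right)} = \left(\left(-1\right)^{2} - -8 - 48 - 6\right) - S = \left(1 + 8 - 48 - 6\right) - S = -45 - S$)
$122 + I{\left(n{\left(8 \right)} \right)} = 122 - \left(46 - 8\right) = 122 - 38 = 84$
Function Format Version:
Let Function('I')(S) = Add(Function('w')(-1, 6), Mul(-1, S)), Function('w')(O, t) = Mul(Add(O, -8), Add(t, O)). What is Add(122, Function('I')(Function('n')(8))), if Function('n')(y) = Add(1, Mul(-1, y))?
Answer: 84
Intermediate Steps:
Function('w')(O, t) = Mul(Add(-8, O), Add(O, t))
Function('I')(S) = Add(-45, Mul(-1, S)) (Function('I')(S) = Add(Add(Pow(-1, 2), Mul(-8, -1), Mul(-8, 6), Mul(-1, 6)), Mul(-1, S)) = Add(Add(1, 8, -48, -6), Mul(-1, S)) = Add(-45, Mul(-1, S)))
Add(122, Function('I')(Function('n')(8))) = Add(122, Add(-45, Mul(-1, Add(1, Mul(-1, 8))))) = Add(122, Add(-45, Mul(-1, Add(1, -8)))) = Add(122, Add(-45, Mul(-1, -7))) = Add(122, Add(-45, 7)) = Add(122, -38) = 84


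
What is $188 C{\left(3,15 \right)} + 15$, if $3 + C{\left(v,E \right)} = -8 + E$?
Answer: $767$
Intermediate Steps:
$C{\left(v,E \right)} = -11 + E$ ($C{\left(v,E \right)} = -3 + \left(-8 + E\right) = -11 + E$)
$188 C{\left(3,15 \right)} + 15 = 188 \left(-11 + 15\right) + 15 = 188 \cdot 4 + 15 = 752 + 15 = 767$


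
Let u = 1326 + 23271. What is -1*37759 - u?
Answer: -62356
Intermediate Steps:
u = 24597
-1*37759 - u = -1*37759 - 1*24597 = -37759 - 24597 = -62356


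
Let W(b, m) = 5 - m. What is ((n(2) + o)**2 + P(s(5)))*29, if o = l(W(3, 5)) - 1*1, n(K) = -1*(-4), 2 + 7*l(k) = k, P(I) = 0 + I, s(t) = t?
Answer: 17574/49 ≈ 358.65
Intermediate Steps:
P(I) = I
l(k) = -2/7 + k/7
n(K) = 4
o = -9/7 (o = (-2/7 + (5 - 1*5)/7) - 1*1 = (-2/7 + (5 - 5)/7) - 1 = (-2/7 + (1/7)*0) - 1 = (-2/7 + 0) - 1 = -2/7 - 1 = -9/7 ≈ -1.2857)
((n(2) + o)**2 + P(s(5)))*29 = ((4 - 9/7)**2 + 5)*29 = ((19/7)**2 + 5)*29 = (361/49 + 5)*29 = (606/49)*29 = 17574/49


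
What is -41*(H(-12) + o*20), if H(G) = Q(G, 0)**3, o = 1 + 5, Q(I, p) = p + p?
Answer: -4920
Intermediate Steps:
Q(I, p) = 2*p
o = 6
H(G) = 0 (H(G) = (2*0)**3 = 0**3 = 0)
-41*(H(-12) + o*20) = -41*(0 + 6*20) = -41*(0 + 120) = -41*120 = -4920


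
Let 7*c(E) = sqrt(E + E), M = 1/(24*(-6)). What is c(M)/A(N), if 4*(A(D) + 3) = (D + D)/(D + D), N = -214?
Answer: -I*sqrt(2)/231 ≈ -0.0061221*I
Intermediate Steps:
M = -1/144 (M = 1/(-144) = -1/144 ≈ -0.0069444)
c(E) = sqrt(2)*sqrt(E)/7 (c(E) = sqrt(E + E)/7 = sqrt(2*E)/7 = (sqrt(2)*sqrt(E))/7 = sqrt(2)*sqrt(E)/7)
A(D) = -11/4 (A(D) = -3 + ((D + D)/(D + D))/4 = -3 + ((2*D)/((2*D)))/4 = -3 + ((2*D)*(1/(2*D)))/4 = -3 + (1/4)*1 = -3 + 1/4 = -11/4)
c(M)/A(N) = (sqrt(2)*sqrt(-1/144)/7)/(-11/4) = (sqrt(2)*(I/12)/7)*(-4/11) = (I*sqrt(2)/84)*(-4/11) = -I*sqrt(2)/231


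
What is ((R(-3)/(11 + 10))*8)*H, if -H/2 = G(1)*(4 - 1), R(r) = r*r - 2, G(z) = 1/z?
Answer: -16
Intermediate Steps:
R(r) = -2 + r² (R(r) = r² - 2 = -2 + r²)
H = -6 (H = -2*(4 - 1)/1 = -2*3 = -6)
((R(-3)/(11 + 10))*8)*H = (((-2 + (-3)²)/(11 + 10))*8)*(-6) = (((-2 + 9)/21)*8)*(-6) = ((7*(1/21))*8)*(-6) = ((⅓)*8)*(-6) = (8/3)*(-6) = -16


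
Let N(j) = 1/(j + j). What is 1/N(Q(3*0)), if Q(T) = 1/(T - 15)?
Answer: -2/15 ≈ -0.13333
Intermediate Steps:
Q(T) = 1/(-15 + T)
N(j) = 1/(2*j)
1/N(Q(3*0)) = 1/(1/(2*(1/(-15 + 3*0)))) = 1/(1/(2*(1/(-15 + 0)))) = 1/(1/(2*(1/(-15)))) = 1/(1/(2*(-1/15))) = 1/((½)*(-15)) = 1/(-15/2) = -2/15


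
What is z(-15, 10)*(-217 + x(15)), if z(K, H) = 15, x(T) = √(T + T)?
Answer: -3255 + 15*√30 ≈ -3172.8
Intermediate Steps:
x(T) = √2*√T (x(T) = √(2*T) = √2*√T)
z(-15, 10)*(-217 + x(15)) = 15*(-217 + √2*√15) = 15*(-217 + √30) = -3255 + 15*√30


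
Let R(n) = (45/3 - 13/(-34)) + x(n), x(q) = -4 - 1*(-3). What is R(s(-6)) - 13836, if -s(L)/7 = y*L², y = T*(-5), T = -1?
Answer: -469935/34 ≈ -13822.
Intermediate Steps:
x(q) = -1 (x(q) = -4 + 3 = -1)
y = 5 (y = -1*(-5) = 5)
s(L) = -35*L²
R(n) = 489/34 (R(n) = (45/3 - 13/(-34)) - 1 = (45*(⅓) - 13*(-1/34)) - 1 = (15 + 13/34) - 1 = 523/34 - 1 = 489/34)
R(s(-6)) - 13836 = 489/34 - 13836 = -469935/34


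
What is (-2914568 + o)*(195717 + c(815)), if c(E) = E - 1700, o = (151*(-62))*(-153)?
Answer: -288776483424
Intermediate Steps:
o = 1432386 (o = -9362*(-153) = 1432386)
c(E) = -1700 + E
(-2914568 + o)*(195717 + c(815)) = (-2914568 + 1432386)*(195717 + (-1700 + 815)) = -1482182*(195717 - 885) = -1482182*194832 = -288776483424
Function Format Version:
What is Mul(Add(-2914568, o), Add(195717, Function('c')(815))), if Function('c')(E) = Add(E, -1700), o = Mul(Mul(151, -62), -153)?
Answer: -288776483424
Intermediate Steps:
o = 1432386 (o = Mul(-9362, -153) = 1432386)
Function('c')(E) = Add(-1700, E)
Mul(Add(-2914568, o), Add(195717, Function('c')(815))) = Mul(Add(-2914568, 1432386), Add(195717, Add(-1700, 815))) = Mul(-1482182, Add(195717, -885)) = Mul(-1482182, 194832) = -288776483424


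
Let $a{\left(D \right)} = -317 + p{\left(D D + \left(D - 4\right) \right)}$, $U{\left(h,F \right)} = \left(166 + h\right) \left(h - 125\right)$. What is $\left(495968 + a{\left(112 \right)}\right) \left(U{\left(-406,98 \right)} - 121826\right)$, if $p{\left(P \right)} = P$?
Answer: $2853613042$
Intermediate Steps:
$U{\left(h,F \right)} = \left(-125 + h\right) \left(166 + h\right)$ ($U{\left(h,F \right)} = \left(166 + h\right) \left(-125 + h\right) = \left(-125 + h\right) \left(166 + h\right)$)
$a{\left(D \right)} = -321 + D + D^{2}$ ($a{\left(D \right)} = -317 + \left(D D + \left(D - 4\right)\right) = -317 + \left(D^{2} + \left(-4 + D\right)\right) = -317 + \left(-4 + D + D^{2}\right) = -321 + D + D^{2}$)
$\left(495968 + a{\left(112 \right)}\right) \left(U{\left(-406,98 \right)} - 121826\right) = \left(495968 + \left(-321 + 112 + 112^{2}\right)\right) \left(\left(-20750 + \left(-406\right)^{2} + 41 \left(-406\right)\right) - 121826\right) = \left(495968 + \left(-321 + 112 + 12544\right)\right) \left(\left(-20750 + 164836 - 16646\right) - 121826\right) = \left(495968 + 12335\right) \left(127440 - 121826\right) = 508303 \cdot 5614 = 2853613042$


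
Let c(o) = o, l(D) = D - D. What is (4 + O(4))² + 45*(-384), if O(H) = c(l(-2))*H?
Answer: -17264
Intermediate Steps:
l(D) = 0
O(H) = 0 (O(H) = 0*H = 0)
(4 + O(4))² + 45*(-384) = (4 + 0)² + 45*(-384) = 4² - 17280 = 16 - 17280 = -17264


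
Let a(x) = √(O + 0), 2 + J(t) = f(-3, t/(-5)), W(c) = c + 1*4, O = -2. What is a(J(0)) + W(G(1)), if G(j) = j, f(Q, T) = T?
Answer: 5 + I*√2 ≈ 5.0 + 1.4142*I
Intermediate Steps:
W(c) = 4 + c (W(c) = c + 4 = 4 + c)
J(t) = -2 - t/5 (J(t) = -2 + t/(-5) = -2 + t*(-⅕) = -2 - t/5)
a(x) = I*√2 (a(x) = √(-2 + 0) = √(-2) = I*√2)
a(J(0)) + W(G(1)) = I*√2 + (4 + 1) = I*√2 + 5 = 5 + I*√2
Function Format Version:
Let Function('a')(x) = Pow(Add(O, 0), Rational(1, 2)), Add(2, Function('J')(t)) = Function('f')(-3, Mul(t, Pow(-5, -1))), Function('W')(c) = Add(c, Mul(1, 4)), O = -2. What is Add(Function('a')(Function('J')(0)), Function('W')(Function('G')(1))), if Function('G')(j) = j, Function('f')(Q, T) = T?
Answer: Add(5, Mul(I, Pow(2, Rational(1, 2)))) ≈ Add(5.0000, Mul(1.4142, I))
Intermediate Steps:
Function('W')(c) = Add(4, c) (Function('W')(c) = Add(c, 4) = Add(4, c))
Function('J')(t) = Add(-2, Mul(Rational(-1, 5), t)) (Function('J')(t) = Add(-2, Mul(t, Pow(-5, -1))) = Add(-2, Mul(t, Rational(-1, 5))) = Add(-2, Mul(Rational(-1, 5), t)))
Function('a')(x) = Mul(I, Pow(2, Rational(1, 2))) (Function('a')(x) = Pow(Add(-2, 0), Rational(1, 2)) = Pow(-2, Rational(1, 2)) = Mul(I, Pow(2, Rational(1, 2))))
Add(Function('a')(Function('J')(0)), Function('W')(Function('G')(1))) = Add(Mul(I, Pow(2, Rational(1, 2))), Add(4, 1)) = Add(Mul(I, Pow(2, Rational(1, 2))), 5) = Add(5, Mul(I, Pow(2, Rational(1, 2))))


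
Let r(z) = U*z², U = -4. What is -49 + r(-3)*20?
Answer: -769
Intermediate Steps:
r(z) = -4*z²
-49 + r(-3)*20 = -49 - 4*(-3)²*20 = -49 - 4*9*20 = -49 - 36*20 = -49 - 720 = -769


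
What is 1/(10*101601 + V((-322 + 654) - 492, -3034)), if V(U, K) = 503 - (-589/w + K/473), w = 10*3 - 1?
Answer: 13717/13943875404 ≈ 9.8373e-7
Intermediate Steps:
w = 29 (w = 30 - 1 = 29)
V(U, K) = 15176/29 - K/473 (V(U, K) = 503 - (-589/29 + K/473) = 503 + (589/29 - K/473) = 15176/29 - K/473)
1/(10*101601 + V((-322 + 654) - 492, -3034)) = 1/(10*101601 + (15176/29 - 1/473*(-3034))) = 1/(1016010 + (15176/29 + 3034/473)) = 1/(1016010 + 7266234/13717) = 1/(13943875404/13717) = 13717/13943875404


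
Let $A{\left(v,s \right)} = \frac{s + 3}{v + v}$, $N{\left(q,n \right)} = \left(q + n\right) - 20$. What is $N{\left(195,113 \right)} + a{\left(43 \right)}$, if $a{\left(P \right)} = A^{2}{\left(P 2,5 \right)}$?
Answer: $\frac{532516}{1849} \approx 288.0$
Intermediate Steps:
$N{\left(q,n \right)} = -20 + n + q$ ($N{\left(q,n \right)} = \left(n + q\right) - 20 = -20 + n + q$)
$A{\left(v,s \right)} = \frac{3 + s}{2 v}$
$a{\left(P \right)} = \frac{4}{P^{2}}$ ($a{\left(P \right)} = \left(\frac{3 + 5}{2 P 2}\right)^{2} = \left(\frac{1}{2} \frac{1}{2 P} 8\right)^{2} = \left(\frac{2}{P}\right)^{2} = \frac{4}{P^{2}}$)
$N{\left(195,113 \right)} + a{\left(43 \right)} = \left(-20 + 113 + 195\right) + \frac{4}{1849} = 288 + 4 \cdot \frac{1}{1849} = 288 + \frac{4}{1849} = \frac{532516}{1849}$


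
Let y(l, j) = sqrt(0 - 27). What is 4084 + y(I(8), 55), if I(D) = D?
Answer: 4084 + 3*I*sqrt(3) ≈ 4084.0 + 5.1962*I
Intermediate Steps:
y(l, j) = 3*I*sqrt(3) (y(l, j) = sqrt(-27) = 3*I*sqrt(3))
4084 + y(I(8), 55) = 4084 + 3*I*sqrt(3)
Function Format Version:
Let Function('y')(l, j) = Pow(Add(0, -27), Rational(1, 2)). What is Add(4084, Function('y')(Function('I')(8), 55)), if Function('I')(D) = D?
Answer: Add(4084, Mul(3, I, Pow(3, Rational(1, 2)))) ≈ Add(4084.0, Mul(5.1962, I))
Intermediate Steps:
Function('y')(l, j) = Mul(3, I, Pow(3, Rational(1, 2))) (Function('y')(l, j) = Pow(-27, Rational(1, 2)) = Mul(3, I, Pow(3, Rational(1, 2))))
Add(4084, Function('y')(Function('I')(8), 55)) = Add(4084, Mul(3, I, Pow(3, Rational(1, 2))))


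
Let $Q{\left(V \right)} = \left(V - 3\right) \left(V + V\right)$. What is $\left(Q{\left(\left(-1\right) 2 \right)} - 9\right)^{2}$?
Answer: $121$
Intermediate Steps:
$Q{\left(V \right)} = 2 V \left(-3 + V\right)$ ($Q{\left(V \right)} = \left(-3 + V\right) 2 V = 2 V \left(-3 + V\right)$)
$\left(Q{\left(\left(-1\right) 2 \right)} - 9\right)^{2} = \left(2 \left(\left(-1\right) 2\right) \left(-3 - 2\right) - 9\right)^{2} = \left(2 \left(-2\right) \left(-3 - 2\right) - 9\right)^{2} = \left(2 \left(-2\right) \left(-5\right) - 9\right)^{2} = \left(20 - 9\right)^{2} = 11^{2} = 121$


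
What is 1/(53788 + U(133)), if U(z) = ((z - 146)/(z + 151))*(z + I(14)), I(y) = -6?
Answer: 284/15274141 ≈ 1.8594e-5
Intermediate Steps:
U(z) = (-146 + z)*(-6 + z)/(151 + z) (U(z) = ((z - 146)/(z + 151))*(z - 6) = ((-146 + z)/(151 + z))*(-6 + z) = (-146 + z)*(-6 + z)/(151 + z))
1/(53788 + U(133)) = 1/(53788 + (876 + 133² - 152*133)/(151 + 133)) = 1/(53788 + (876 + 17689 - 20216)/284) = 1/(53788 + (1/284)*(-1651)) = 1/(53788 - 1651/284) = 1/(15274141/284) = 284/15274141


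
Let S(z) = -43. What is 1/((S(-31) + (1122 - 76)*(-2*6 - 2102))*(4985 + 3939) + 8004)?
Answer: -1/19733517184 ≈ -5.0675e-11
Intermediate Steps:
1/((S(-31) + (1122 - 76)*(-2*6 - 2102))*(4985 + 3939) + 8004) = 1/((-43 + (1122 - 76)*(-2*6 - 2102))*(4985 + 3939) + 8004) = 1/((-43 + 1046*(-12 - 2102))*8924 + 8004) = 1/((-43 + 1046*(-2114))*8924 + 8004) = 1/((-43 - 2211244)*8924 + 8004) = 1/(-2211287*8924 + 8004) = 1/(-19733525188 + 8004) = 1/(-19733517184) = -1/19733517184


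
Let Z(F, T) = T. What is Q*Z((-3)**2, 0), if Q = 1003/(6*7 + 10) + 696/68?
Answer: 0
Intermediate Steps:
Q = 26099/884 (Q = 1003/(42 + 10) + 696*(1/68) = 1003/52 + 174/17 = 26099/884 ≈ 29.524)
Q*Z((-3)**2, 0) = (26099/884)*0 = 0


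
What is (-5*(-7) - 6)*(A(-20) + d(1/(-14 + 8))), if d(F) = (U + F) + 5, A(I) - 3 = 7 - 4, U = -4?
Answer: 1189/6 ≈ 198.17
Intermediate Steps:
A(I) = 6 (A(I) = 3 + (7 - 4) = 3 + 3 = 6)
d(F) = 1 + F (d(F) = (-4 + F) + 5 = 1 + F)
(-5*(-7) - 6)*(A(-20) + d(1/(-14 + 8))) = (-5*(-7) - 6)*(6 + (1 + 1/(-14 + 8))) = (35 - 6)*(6 + (1 + 1/(-6))) = 29*(6 + (1 - ⅙)) = 29*(6 + ⅚) = 29*(41/6) = 1189/6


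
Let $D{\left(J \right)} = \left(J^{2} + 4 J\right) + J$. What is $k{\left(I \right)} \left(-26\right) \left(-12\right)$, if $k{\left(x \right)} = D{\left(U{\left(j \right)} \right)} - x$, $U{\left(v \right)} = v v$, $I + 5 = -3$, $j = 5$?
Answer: $236496$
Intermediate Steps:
$I = -8$ ($I = -5 - 3 = -8$)
$U{\left(v \right)} = v^{2}$
$D{\left(J \right)} = J^{2} + 5 J$
$k{\left(x \right)} = 750 - x$ ($k{\left(x \right)} = 5^{2} \left(5 + 5^{2}\right) - x = 25 \left(5 + 25\right) - x = 25 \cdot 30 - x = 750 - x$)
$k{\left(I \right)} \left(-26\right) \left(-12\right) = \left(750 - -8\right) \left(-26\right) \left(-12\right) = \left(750 + 8\right) \left(-26\right) \left(-12\right) = 758 \left(-26\right) \left(-12\right) = \left(-19708\right) \left(-12\right) = 236496$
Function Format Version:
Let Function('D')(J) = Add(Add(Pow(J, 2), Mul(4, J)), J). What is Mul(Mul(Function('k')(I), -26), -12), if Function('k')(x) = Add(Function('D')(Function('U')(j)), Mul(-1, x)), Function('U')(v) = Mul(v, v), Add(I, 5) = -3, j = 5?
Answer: 236496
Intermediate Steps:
I = -8 (I = Add(-5, -3) = -8)
Function('U')(v) = Pow(v, 2)
Function('D')(J) = Add(Pow(J, 2), Mul(5, J))
Function('k')(x) = Add(750, Mul(-1, x)) (Function('k')(x) = Add(Mul(Pow(5, 2), Add(5, Pow(5, 2))), Mul(-1, x)) = Add(Mul(25, Add(5, 25)), Mul(-1, x)) = Add(Mul(25, 30), Mul(-1, x)) = Add(750, Mul(-1, x)))
Mul(Mul(Function('k')(I), -26), -12) = Mul(Mul(Add(750, Mul(-1, -8)), -26), -12) = Mul(Mul(Add(750, 8), -26), -12) = Mul(Mul(758, -26), -12) = Mul(-19708, -12) = 236496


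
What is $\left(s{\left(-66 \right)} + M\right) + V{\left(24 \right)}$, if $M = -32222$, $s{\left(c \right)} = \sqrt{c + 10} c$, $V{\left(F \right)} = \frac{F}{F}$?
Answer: $-32221 - 132 i \sqrt{14} \approx -32221.0 - 493.9 i$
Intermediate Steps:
$V{\left(F \right)} = 1$
$s{\left(c \right)} = c \sqrt{10 + c}$ ($s{\left(c \right)} = \sqrt{10 + c} c = c \sqrt{10 + c}$)
$\left(s{\left(-66 \right)} + M\right) + V{\left(24 \right)} = \left(- 66 \sqrt{10 - 66} - 32222\right) + 1 = \left(- 66 \sqrt{-56} - 32222\right) + 1 = \left(- 66 \cdot 2 i \sqrt{14} - 32222\right) + 1 = \left(- 132 i \sqrt{14} - 32222\right) + 1 = \left(-32222 - 132 i \sqrt{14}\right) + 1 = -32221 - 132 i \sqrt{14}$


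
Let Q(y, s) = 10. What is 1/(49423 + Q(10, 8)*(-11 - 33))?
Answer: 1/48983 ≈ 2.0415e-5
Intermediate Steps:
1/(49423 + Q(10, 8)*(-11 - 33)) = 1/(49423 + 10*(-11 - 33)) = 1/(49423 + 10*(-44)) = 1/(49423 - 440) = 1/48983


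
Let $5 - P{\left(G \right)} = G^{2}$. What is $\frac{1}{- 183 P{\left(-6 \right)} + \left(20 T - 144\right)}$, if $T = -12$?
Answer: $\frac{1}{5289} \approx 0.00018907$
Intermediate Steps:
$P{\left(G \right)} = 5 - G^{2}$
$\frac{1}{- 183 P{\left(-6 \right)} + \left(20 T - 144\right)} = \frac{1}{- 183 \left(5 - \left(-6\right)^{2}\right) + \left(20 \left(-12\right) - 144\right)} = \frac{1}{- 183 \left(5 - 36\right) - 384} = \frac{1}{\left(-183\right) \left(-31\right) - 384} = \frac{1}{5673 - 384} = \frac{1}{5289}$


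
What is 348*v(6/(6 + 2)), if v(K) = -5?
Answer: -1740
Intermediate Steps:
348*v(6/(6 + 2)) = 348*(-5) = -1740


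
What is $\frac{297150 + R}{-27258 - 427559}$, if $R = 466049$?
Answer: $- \frac{763199}{454817} \approx -1.678$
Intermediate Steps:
$\frac{297150 + R}{-27258 - 427559} = \frac{297150 + 466049}{-27258 - 427559} = \frac{763199}{-454817} = 763199 \left(- \frac{1}{454817}\right) = - \frac{763199}{454817}$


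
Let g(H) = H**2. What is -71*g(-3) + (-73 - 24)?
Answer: -736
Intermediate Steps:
-71*g(-3) + (-73 - 24) = -71*(-3)**2 + (-73 - 24) = -71*9 - 97 = -639 - 97 = -736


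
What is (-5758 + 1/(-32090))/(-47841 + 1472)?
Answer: 184774221/1487981210 ≈ 0.12418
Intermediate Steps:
(-5758 + 1/(-32090))/(-47841 + 1472) = (-5758 - 1/32090)/(-46369) = -184774221/32090*(-1/46369) = 184774221/1487981210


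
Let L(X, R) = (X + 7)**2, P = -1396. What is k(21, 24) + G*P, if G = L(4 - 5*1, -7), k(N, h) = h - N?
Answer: -50253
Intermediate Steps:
L(X, R) = (7 + X)**2
G = 36 (G = (7 + (4 - 5*1))**2 = (7 + (4 - 5))**2 = (7 - 1)**2 = 6**2 = 36)
k(21, 24) + G*P = (24 - 1*21) + 36*(-1396) = (24 - 21) - 50256 = 3 - 50256 = -50253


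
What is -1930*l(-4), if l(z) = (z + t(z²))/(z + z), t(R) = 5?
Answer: 965/4 ≈ 241.25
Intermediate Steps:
l(z) = (5 + z)/(2*z) (l(z) = (z + 5)/(z + z) = (5 + z)/((2*z)) = (5 + z)*(1/(2*z)) = (5 + z)/(2*z))
-1930*l(-4) = -965*(5 - 4)/(-4) = -965*(-1)/4 = -1930*(-⅛) = 965/4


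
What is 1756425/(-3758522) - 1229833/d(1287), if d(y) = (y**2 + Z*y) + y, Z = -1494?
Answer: 94470169954/22646974311 ≈ 4.1714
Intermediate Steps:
d(y) = y**2 - 1493*y (d(y) = (y**2 - 1494*y) + y = y**2 - 1493*y)
1756425/(-3758522) - 1229833/d(1287) = 1756425/(-3758522) - 1229833*1/(1287*(-1493 + 1287)) = 1756425*(-1/3758522) - 1229833/(1287*(-206)) = -1756425/3758522 - 1229833/(-265122) = -1756425/3758522 - 1229833*(-1/265122) = -1756425/3758522 + 111803/24102 = 94470169954/22646974311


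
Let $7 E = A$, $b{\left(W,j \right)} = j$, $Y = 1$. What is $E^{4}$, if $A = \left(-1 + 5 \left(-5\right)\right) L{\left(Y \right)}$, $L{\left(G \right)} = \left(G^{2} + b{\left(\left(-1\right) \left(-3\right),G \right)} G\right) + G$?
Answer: $\frac{37015056}{2401} \approx 15417.0$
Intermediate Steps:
$L{\left(G \right)} = G + 2 G^{2}$ ($L{\left(G \right)} = \left(G^{2} + G G\right) + G = \left(G^{2} + G^{2}\right) + G = 2 G^{2} + G = G + 2 G^{2}$)
$A = -78$ ($A = \left(-1 + 5 \left(-5\right)\right) 1 \left(1 + 2 \cdot 1\right) = \left(-1 - 25\right) 1 \left(1 + 2\right) = - 26 \cdot 1 \cdot 3 = \left(-26\right) 3 = -78$)
$E = - \frac{78}{7}$ ($E = \frac{1}{7} \left(-78\right) = - \frac{78}{7} \approx -11.143$)
$E^{4} = \left(- \frac{78}{7}\right)^{4} = \frac{37015056}{2401}$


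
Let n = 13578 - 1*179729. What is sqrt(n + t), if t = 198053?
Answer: sqrt(31902) ≈ 178.61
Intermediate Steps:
n = -166151 (n = 13578 - 179729 = -166151)
sqrt(n + t) = sqrt(-166151 + 198053) = sqrt(31902)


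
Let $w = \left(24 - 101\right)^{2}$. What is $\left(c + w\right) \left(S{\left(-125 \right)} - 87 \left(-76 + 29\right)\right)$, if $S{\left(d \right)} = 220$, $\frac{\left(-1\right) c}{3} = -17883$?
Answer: $256721602$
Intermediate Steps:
$c = 53649$ ($c = \left(-3\right) \left(-17883\right) = 53649$)
$w = 5929$ ($w = \left(-77\right)^{2} = 5929$)
$\left(c + w\right) \left(S{\left(-125 \right)} - 87 \left(-76 + 29\right)\right) = \left(53649 + 5929\right) \left(220 - 87 \left(-76 + 29\right)\right) = 59578 \left(220 - -4089\right) = 59578 \left(220 + 4089\right) = 59578 \cdot 4309 = 256721602$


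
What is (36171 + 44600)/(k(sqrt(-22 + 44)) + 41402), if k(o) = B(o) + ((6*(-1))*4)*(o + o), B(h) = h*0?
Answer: 1672040471/857037458 + 969252*sqrt(22)/428518729 ≈ 1.9616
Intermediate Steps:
B(h) = 0
k(o) = -48*o (k(o) = 0 + ((6*(-1))*4)*(o + o) = 0 + (-6*4)*(2*o) = 0 - 48*o = -48*o)
(36171 + 44600)/(k(sqrt(-22 + 44)) + 41402) = (36171 + 44600)/(-48*sqrt(-22 + 44) + 41402) = 80771/(-48*sqrt(22) + 41402) = 80771/(41402 - 48*sqrt(22))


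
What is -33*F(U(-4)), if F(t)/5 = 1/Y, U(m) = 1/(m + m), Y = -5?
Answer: 33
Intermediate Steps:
U(m) = 1/(2*m)
F(t) = -1 (F(t) = 5/(-5) = 5*(-⅕) = -1)
-33*F(U(-4)) = -33*(-1) = 33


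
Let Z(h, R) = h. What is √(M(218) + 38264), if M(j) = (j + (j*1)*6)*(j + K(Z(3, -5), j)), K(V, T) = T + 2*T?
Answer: 6*√38026 ≈ 1170.0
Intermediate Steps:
K(V, T) = 3*T
M(j) = 28*j² (M(j) = (j + (j*1)*6)*(j + 3*j) = (j + j*6)*(4*j) = (j + 6*j)*(4*j) = (7*j)*(4*j) = 28*j²)
√(M(218) + 38264) = √(28*218² + 38264) = √(28*47524 + 38264) = √(1330672 + 38264) = √1368936 = 6*√38026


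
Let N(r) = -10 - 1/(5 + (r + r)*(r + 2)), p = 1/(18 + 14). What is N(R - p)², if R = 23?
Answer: 34795393132644/347893530625 ≈ 100.02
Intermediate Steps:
p = 1/32 ≈ 0.031250
N(r) = -10 - 1/(5 + 2*r*(2 + r)) (N(r) = -10 - 1/(5 + (2*r)*(2 + r)) = -10 - 1/(5 + 2*r*(2 + r)))
N(R - p)² = ((-51 - 40*(23 - 1*1/32) - 20*(23 - 1*1/32)²)/(5 + 2*(23 - 1*1/32)² + 4*(23 - 1*1/32)))² = ((-51 - 40*(23 - 1/32) - 20*(23 - 1/32)²)/(5 + 2*(23 - 1/32)² + 4*(23 - 1/32)))² = ((-51 - 40*735/32 - 20*(735/32)²)/(5 + 2*(735/32)² + 4*(735/32)))² = ((-51 - 3675/4 - 20*540225/1024)/(5 + 2*(540225/1024) + 735/8))² = ((-51 - 3675/4 - 2701125/256)/(5 + 540225/512 + 735/8))² = (-2949381/256/(589825/512))² = ((512/589825)*(-2949381/256))² = (-5898762/589825)² = 34795393132644/347893530625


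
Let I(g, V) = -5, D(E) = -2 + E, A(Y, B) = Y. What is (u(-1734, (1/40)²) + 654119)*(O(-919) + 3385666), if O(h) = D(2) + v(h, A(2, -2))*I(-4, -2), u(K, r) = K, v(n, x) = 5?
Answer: 2208741403785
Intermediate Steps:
O(h) = -25 (O(h) = (-2 + 2) + 5*(-5) = 0 - 25 = -25)
(u(-1734, (1/40)²) + 654119)*(O(-919) + 3385666) = (-1734 + 654119)*(-25 + 3385666) = 652385*3385641 = 2208741403785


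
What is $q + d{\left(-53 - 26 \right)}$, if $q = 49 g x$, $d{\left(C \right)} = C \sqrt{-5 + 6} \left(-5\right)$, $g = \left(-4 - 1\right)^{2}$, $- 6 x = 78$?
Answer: $-15530$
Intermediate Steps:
$x = -13$ ($x = \left(- \frac{1}{6}\right) 78 = -13$)
$g = 25$ ($g = \left(-5\right)^{2} = 25$)
$d{\left(C \right)} = - 5 C$ ($d{\left(C \right)} = C \sqrt{1} \left(-5\right) = C 1 \left(-5\right) = C \left(-5\right) = - 5 C$)
$q = -15925$ ($q = 49 \cdot 25 \left(-13\right) = 1225 \left(-13\right) = -15925$)
$q + d{\left(-53 - 26 \right)} = -15925 - 5 \left(-53 - 26\right) = -15925 - -395 = -15925 + 395 = -15530$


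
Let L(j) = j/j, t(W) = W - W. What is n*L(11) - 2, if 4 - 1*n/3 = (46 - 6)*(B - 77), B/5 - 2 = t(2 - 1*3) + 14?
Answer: -350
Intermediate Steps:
t(W) = 0
L(j) = 1
B = 80 (B = 10 + 5*(0 + 14) = 10 + 5*14 = 10 + 70 = 80)
n = -348 (n = 12 - 3*(46 - 6)*(80 - 77) = 12 - 120*3 = 12 - 3*120 = 12 - 360 = -348)
n*L(11) - 2 = -348*1 - 2 = -348 - 2 = -350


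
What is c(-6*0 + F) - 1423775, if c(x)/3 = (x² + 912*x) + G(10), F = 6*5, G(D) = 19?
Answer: -1338938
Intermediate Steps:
F = 30
c(x) = 57 + 3*x² + 2736*x (c(x) = 3*((x² + 912*x) + 19) = 3*(19 + x² + 912*x) = 57 + 3*x² + 2736*x)
c(-6*0 + F) - 1423775 = (57 + 3*(-6*0 + 30)² + 2736*(-6*0 + 30)) - 1423775 = (57 + 3*(0 + 30)² + 2736*(0 + 30)) - 1423775 = (57 + 3*30² + 2736*30) - 1423775 = (57 + 3*900 + 82080) - 1423775 = (57 + 2700 + 82080) - 1423775 = 84837 - 1423775 = -1338938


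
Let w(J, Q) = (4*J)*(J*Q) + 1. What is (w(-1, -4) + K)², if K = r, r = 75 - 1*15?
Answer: 2025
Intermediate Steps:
w(J, Q) = 1 + 4*Q*J² (w(J, Q) = 4*Q*J² + 1 = 1 + 4*Q*J²)
r = 60 (r = 75 - 15 = 60)
K = 60
(w(-1, -4) + K)² = ((1 + 4*(-4)*(-1)²) + 60)² = ((1 + 4*(-4)*1) + 60)² = ((1 - 16) + 60)² = (-15 + 60)² = 45² = 2025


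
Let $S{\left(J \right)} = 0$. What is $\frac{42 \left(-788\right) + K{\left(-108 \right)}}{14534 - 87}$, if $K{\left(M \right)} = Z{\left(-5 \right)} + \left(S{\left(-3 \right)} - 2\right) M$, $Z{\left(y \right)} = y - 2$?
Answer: $- \frac{32887}{14447} \approx -2.2764$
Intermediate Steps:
$Z{\left(y \right)} = -2 + y$
$K{\left(M \right)} = -7 - 2 M$ ($K{\left(M \right)} = \left(-2 - 5\right) + \left(0 - 2\right) M = -7 - 2 M$)
$\frac{42 \left(-788\right) + K{\left(-108 \right)}}{14534 - 87} = \frac{42 \left(-788\right) - -209}{14534 - 87} = \frac{-33096 + \left(-7 + 216\right)}{14534 - 87} = \frac{-33096 + 209}{14534 - 87} = - \frac{32887}{14447}$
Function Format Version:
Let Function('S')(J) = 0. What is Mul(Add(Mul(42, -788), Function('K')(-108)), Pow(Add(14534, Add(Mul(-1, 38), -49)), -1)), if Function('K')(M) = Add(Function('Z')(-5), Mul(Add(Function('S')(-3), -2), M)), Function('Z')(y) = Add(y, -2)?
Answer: Rational(-32887, 14447) ≈ -2.2764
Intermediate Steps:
Function('Z')(y) = Add(-2, y)
Function('K')(M) = Add(-7, Mul(-2, M)) (Function('K')(M) = Add(Add(-2, -5), Mul(Add(0, -2), M)) = Add(-7, Mul(-2, M)))
Mul(Add(Mul(42, -788), Function('K')(-108)), Pow(Add(14534, Add(Mul(-1, 38), -49)), -1)) = Mul(Add(Mul(42, -788), Add(-7, Mul(-2, -108))), Pow(Add(14534, Add(Mul(-1, 38), -49)), -1)) = Mul(Add(-33096, Add(-7, 216)), Pow(Add(14534, Add(-38, -49)), -1)) = Mul(Add(-33096, 209), Pow(Add(14534, -87), -1)) = Mul(-32887, Pow(14447, -1)) = Mul(-32887, Rational(1, 14447)) = Rational(-32887, 14447)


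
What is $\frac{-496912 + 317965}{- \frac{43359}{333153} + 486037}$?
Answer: $- \frac{19872243297}{53974880434} \approx -0.36818$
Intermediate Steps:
$\frac{-496912 + 317965}{- \frac{43359}{333153} + 486037} = - \frac{178947}{\left(-43359\right) \frac{1}{333153} + 486037} = - \frac{178947}{- \frac{14453}{111051} + 486037} = - \frac{178947}{\frac{53974880434}{111051}} = \left(-178947\right) \frac{111051}{53974880434} = - \frac{19872243297}{53974880434}$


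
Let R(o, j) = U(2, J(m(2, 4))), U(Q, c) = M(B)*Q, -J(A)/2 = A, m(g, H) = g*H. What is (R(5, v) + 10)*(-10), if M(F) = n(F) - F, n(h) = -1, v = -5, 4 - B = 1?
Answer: -20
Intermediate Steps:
B = 3 (B = 4 - 1*1 = 4 - 1 = 3)
M(F) = -1 - F
m(g, H) = H*g
J(A) = -2*A
U(Q, c) = -4*Q (U(Q, c) = (-1 - 1*3)*Q = (-1 - 3)*Q = -4*Q)
R(o, j) = -8 (R(o, j) = -4*2 = -8)
(R(5, v) + 10)*(-10) = (-8 + 10)*(-10) = 2*(-10) = -20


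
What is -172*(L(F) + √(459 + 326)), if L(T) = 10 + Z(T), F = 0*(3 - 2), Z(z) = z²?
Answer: -1720 - 172*√785 ≈ -6539.1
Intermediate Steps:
F = 0 (F = 0*1 = 0)
L(T) = 10 + T²
-172*(L(F) + √(459 + 326)) = -172*((10 + 0²) + √(459 + 326)) = -172*((10 + 0) + √785) = -172*(10 + √785) = -1720 - 172*√785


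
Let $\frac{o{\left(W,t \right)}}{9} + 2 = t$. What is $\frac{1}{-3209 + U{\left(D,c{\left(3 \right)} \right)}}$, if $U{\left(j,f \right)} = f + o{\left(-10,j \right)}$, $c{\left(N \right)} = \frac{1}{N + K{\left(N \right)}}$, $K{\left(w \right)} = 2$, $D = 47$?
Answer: $- \frac{5}{14019} \approx -0.00035666$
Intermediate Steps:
$o{\left(W,t \right)} = -18 + 9 t$
$c{\left(N \right)} = \frac{1}{2 + N}$ ($c{\left(N \right)} = \frac{1}{N + 2} = \frac{1}{2 + N}$)
$U{\left(j,f \right)} = -18 + f + 9 j$ ($U{\left(j,f \right)} = f + \left(-18 + 9 j\right) = -18 + f + 9 j$)
$\frac{1}{-3209 + U{\left(D,c{\left(3 \right)} \right)}} = \frac{1}{-3209 + \left(-18 + \frac{1}{2 + 3} + 9 \cdot 47\right)} = \frac{1}{-3209 + \left(-18 + \frac{1}{5} + 423\right)} = \frac{1}{-3209 + \frac{2026}{5}} = \frac{1}{- \frac{14019}{5}} = - \frac{5}{14019}$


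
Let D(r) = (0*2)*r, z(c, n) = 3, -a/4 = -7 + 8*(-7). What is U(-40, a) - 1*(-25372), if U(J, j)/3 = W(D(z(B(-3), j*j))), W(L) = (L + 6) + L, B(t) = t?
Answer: 25390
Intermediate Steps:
a = 252 (a = -4*(-7 + 8*(-7)) = -4*(-7 - 56) = -4*(-63) = 252)
D(r) = 0 (D(r) = 0*r = 0)
W(L) = 6 + 2*L (W(L) = (6 + L) + L = 6 + 2*L)
U(J, j) = 18 (U(J, j) = 3*(6 + 2*0) = 3*(6 + 0) = 3*6 = 18)
U(-40, a) - 1*(-25372) = 18 - 1*(-25372) = 18 + 25372 = 25390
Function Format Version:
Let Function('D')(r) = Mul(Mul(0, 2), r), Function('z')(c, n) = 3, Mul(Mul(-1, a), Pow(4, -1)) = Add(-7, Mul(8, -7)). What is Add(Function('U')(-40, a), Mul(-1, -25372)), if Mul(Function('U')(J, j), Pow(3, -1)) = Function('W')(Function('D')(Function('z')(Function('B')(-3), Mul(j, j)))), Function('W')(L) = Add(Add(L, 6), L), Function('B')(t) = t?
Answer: 25390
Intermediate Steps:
a = 252 (a = Mul(-4, Add(-7, Mul(8, -7))) = Mul(-4, Add(-7, -56)) = Mul(-4, -63) = 252)
Function('D')(r) = 0 (Function('D')(r) = Mul(0, r) = 0)
Function('W')(L) = Add(6, Mul(2, L)) (Function('W')(L) = Add(Add(6, L), L) = Add(6, Mul(2, L)))
Function('U')(J, j) = 18 (Function('U')(J, j) = Mul(3, Add(6, Mul(2, 0))) = Mul(3, Add(6, 0)) = Mul(3, 6) = 18)
Add(Function('U')(-40, a), Mul(-1, -25372)) = Add(18, Mul(-1, -25372)) = Add(18, 25372) = 25390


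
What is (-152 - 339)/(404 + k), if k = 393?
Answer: -491/797 ≈ -0.61606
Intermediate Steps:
(-152 - 339)/(404 + k) = (-152 - 339)/(404 + 393) = -491/797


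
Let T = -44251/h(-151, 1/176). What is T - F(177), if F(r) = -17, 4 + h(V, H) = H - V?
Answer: -7348335/25873 ≈ -284.02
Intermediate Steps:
h(V, H) = -4 + H - V (h(V, H) = -4 + (H - V) = -4 + H - V)
T = -7788176/25873 (T = -44251/(-4 + 1/176 - 1*(-151)) = -44251/(-4 + 1/176 + 151) = -44251/25873/176 = -44251*176/25873 = -7788176/25873 ≈ -301.02)
T - F(177) = -7788176/25873 - 1*(-17) = -7788176/25873 + 17 = -7348335/25873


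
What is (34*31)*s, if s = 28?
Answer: 29512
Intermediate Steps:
(34*31)*s = (34*31)*28 = 1054*28 = 29512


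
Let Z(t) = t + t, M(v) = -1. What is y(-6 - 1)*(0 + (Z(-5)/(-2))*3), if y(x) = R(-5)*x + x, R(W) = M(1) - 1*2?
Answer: 210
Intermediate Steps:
Z(t) = 2*t
R(W) = -3 (R(W) = -1 - 1*2 = -1 - 2 = -3)
y(x) = -2*x (y(x) = -3*x + x = -2*x)
y(-6 - 1)*(0 + (Z(-5)/(-2))*3) = (-2*(-6 - 1))*(0 + ((2*(-5))/(-2))*3) = (-2*(-7))*(0 - 10*(-½)*3) = 14*(0 + 5*3) = 14*(0 + 15) = 14*15 = 210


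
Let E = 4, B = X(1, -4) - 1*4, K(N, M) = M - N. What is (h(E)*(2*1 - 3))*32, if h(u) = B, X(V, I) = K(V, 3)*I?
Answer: 384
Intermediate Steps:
X(V, I) = I*(3 - V) (X(V, I) = (3 - V)*I = I*(3 - V))
B = -12 (B = -4*(3 - 1*1) - 1*4 = -4*(3 - 1) - 4 = -4*2 - 4 = -8 - 4 = -12)
h(u) = -12
(h(E)*(2*1 - 3))*32 = -12*(2*1 - 3)*32 = -12*(2 - 3)*32 = -12*(-1)*32 = 12*32 = 384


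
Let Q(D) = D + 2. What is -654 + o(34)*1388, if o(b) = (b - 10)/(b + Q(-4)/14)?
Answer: 26062/79 ≈ 329.90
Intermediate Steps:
Q(D) = 2 + D
o(b) = (-10 + b)/(-⅐ + b) (o(b) = (b - 10)/(b + (2 - 4)/14) = (-10 + b)/(b - 2*1/14) = (-10 + b)/(b - ⅐) = (-10 + b)/(-⅐ + b))
-654 + o(34)*1388 = -654 + (7*(-10 + 34)/(-1 + 7*34))*1388 = -654 + (7*24/(-1 + 238))*1388 = -654 + (7*24/237)*1388 = -654 + (7*(1/237)*24)*1388 = -654 + (56/79)*1388 = -654 + 77728/79 = 26062/79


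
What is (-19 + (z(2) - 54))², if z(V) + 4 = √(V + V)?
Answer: 5625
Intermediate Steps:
z(V) = -4 + √2*√V (z(V) = -4 + √(V + V) = -4 + √(2*V) = -4 + √2*√V)
(-19 + (z(2) - 54))² = (-19 + ((-4 + √2*√2) - 54))² = (-19 + ((-4 + 2) - 54))² = (-19 + (-2 - 54))² = (-19 - 56)² = (-75)² = 5625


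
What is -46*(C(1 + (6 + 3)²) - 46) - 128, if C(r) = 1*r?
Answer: -1784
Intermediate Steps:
C(r) = r
-46*(C(1 + (6 + 3)²) - 46) - 128 = -46*((1 + (6 + 3)²) - 46) - 128 = -46*((1 + 9²) - 46) - 128 = -46*((1 + 81) - 46) - 128 = -46*(82 - 46) - 128 = -46*36 - 128 = -1656 - 128 = -1784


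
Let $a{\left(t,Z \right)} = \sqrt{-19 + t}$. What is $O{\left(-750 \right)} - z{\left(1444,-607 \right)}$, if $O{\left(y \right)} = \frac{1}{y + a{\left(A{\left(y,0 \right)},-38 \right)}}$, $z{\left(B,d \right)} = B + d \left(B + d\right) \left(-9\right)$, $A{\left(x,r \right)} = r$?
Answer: $- \frac{2572947843775}{562519} - \frac{i \sqrt{19}}{562519} \approx -4.574 \cdot 10^{6} - 7.7489 \cdot 10^{-6} i$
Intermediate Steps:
$z{\left(B,d \right)} = B - 9 d \left(B + d\right)$
$O{\left(y \right)} = \frac{1}{y + i \sqrt{19}}$ ($O{\left(y \right)} = \frac{1}{y + \sqrt{-19 + 0}} = \frac{1}{y + \sqrt{-19}} = \frac{1}{y + i \sqrt{19}}$)
$O{\left(-750 \right)} - z{\left(1444,-607 \right)} = \frac{1}{-750 + i \sqrt{19}} - \left(1444 - 9 \left(-607\right)^{2} - 12996 \left(-607\right)\right) = \frac{1}{-750 + i \sqrt{19}} - \left(1444 - 3316041 + 7888572\right) = \frac{1}{-750 + i \sqrt{19}} - 4573975 = -4573975 + \frac{1}{-750 + i \sqrt{19}}$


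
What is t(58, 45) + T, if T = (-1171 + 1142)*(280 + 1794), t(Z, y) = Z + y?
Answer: -60043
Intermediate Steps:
T = -60146 (T = -29*2074 = -60146)
t(58, 45) + T = (58 + 45) - 60146 = 103 - 60146 = -60043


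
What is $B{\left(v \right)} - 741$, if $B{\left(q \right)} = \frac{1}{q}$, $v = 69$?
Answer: $- \frac{51128}{69} \approx -740.99$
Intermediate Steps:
$B{\left(v \right)} - 741 = \frac{1}{69} - 741 = - \frac{51128}{69}$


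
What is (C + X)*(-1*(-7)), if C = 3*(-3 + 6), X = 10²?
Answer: 763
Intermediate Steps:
X = 100
C = 9 (C = 3*3 = 9)
(C + X)*(-1*(-7)) = (9 + 100)*(-1*(-7)) = 109*7 = 763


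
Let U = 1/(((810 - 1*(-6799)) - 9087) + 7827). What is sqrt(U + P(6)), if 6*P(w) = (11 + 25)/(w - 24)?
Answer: I*sqrt(120872262)/19047 ≈ 0.57721*I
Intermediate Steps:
U = 1/6349 (U = 1/(((810 + 6799) - 9087) + 7827) = 1/((7609 - 9087) + 7827) = 1/(-1478 + 7827) = 1/6349 ≈ 0.00015751)
P(w) = 6/(-24 + w) (P(w) = ((11 + 25)/(w - 24))/6 = (36/(-24 + w))/6 = 6/(-24 + w))
sqrt(U + P(6)) = sqrt(1/6349 + 6/(-24 + 6)) = sqrt(1/6349 + 6/(-18)) = sqrt(1/6349 + 6*(-1/18)) = sqrt(1/6349 - 1/3) = sqrt(-6346/19047) = I*sqrt(120872262)/19047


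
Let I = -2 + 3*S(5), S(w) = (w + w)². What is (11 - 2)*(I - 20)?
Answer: 2502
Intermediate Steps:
S(w) = 4*w² (S(w) = (2*w)² = 4*w²)
I = 298 (I = -2 + 3*(4*5²) = -2 + 3*(4*25) = -2 + 3*100 = -2 + 300 = 298)
(11 - 2)*(I - 20) = (11 - 2)*(298 - 20) = 9*278 = 2502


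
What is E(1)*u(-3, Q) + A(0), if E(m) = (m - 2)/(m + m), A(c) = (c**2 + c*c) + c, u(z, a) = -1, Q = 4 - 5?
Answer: 1/2 ≈ 0.50000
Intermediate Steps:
Q = -1
A(c) = c + 2*c**2 (A(c) = (c**2 + c**2) + c = 2*c**2 + c = c + 2*c**2)
E(m) = (-2 + m)/(2*m) (E(m) = (-2 + m)/((2*m)) = (-2 + m)*(1/(2*m)) = (-2 + m)/(2*m))
E(1)*u(-3, Q) + A(0) = ((1/2)*(-2 + 1)/1)*(-1) + 0*(1 + 2*0) = ((1/2)*1*(-1))*(-1) + 0*(1 + 0) = -1/2*(-1) + 0*1 = 1/2 + 0 = 1/2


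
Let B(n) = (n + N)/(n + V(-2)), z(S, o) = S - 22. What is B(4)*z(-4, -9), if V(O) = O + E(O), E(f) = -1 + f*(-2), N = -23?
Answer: 494/5 ≈ 98.800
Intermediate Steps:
z(S, o) = -22 + S
E(f) = -1 - 2*f
V(O) = -1 - O (V(O) = O + (-1 - 2*O) = -1 - O)
B(n) = (-23 + n)/(1 + n) (B(n) = (n - 23)/(n + (-1 - 1*(-2))) = (-23 + n)/(n + (-1 + 2)) = (-23 + n)/(n + 1) = (-23 + n)/(1 + n))
B(4)*z(-4, -9) = ((-23 + 4)/(1 + 4))*(-22 - 4) = (-19/5)*(-26) = ((⅕)*(-19))*(-26) = -19/5*(-26) = 494/5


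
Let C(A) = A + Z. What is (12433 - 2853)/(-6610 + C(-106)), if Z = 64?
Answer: -2395/1663 ≈ -1.4402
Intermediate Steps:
C(A) = 64 + A (C(A) = A + 64 = 64 + A)
(12433 - 2853)/(-6610 + C(-106)) = (12433 - 2853)/(-6610 + (64 - 106)) = 9580/(-6610 - 42) = 9580/(-6652) = 9580*(-1/6652) = -2395/1663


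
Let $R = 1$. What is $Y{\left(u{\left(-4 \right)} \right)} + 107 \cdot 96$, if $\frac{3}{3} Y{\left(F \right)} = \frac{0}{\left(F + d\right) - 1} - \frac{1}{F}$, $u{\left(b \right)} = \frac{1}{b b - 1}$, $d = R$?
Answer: $10257$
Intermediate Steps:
$d = 1$
$u{\left(b \right)} = \frac{1}{-1 + b^{2}}$ ($u{\left(b \right)} = \frac{1}{b^{2} - 1} = \frac{1}{-1 + b^{2}}$)
$Y{\left(F \right)} = - \frac{1}{F}$ ($Y{\left(F \right)} = \frac{0}{\left(F + 1\right) - 1} - \frac{1}{F} = \frac{0}{\left(1 + F\right) - 1} - \frac{1}{F} = \frac{0}{F} - \frac{1}{F} = 0 - \frac{1}{F} = - \frac{1}{F}$)
$Y{\left(u{\left(-4 \right)} \right)} + 107 \cdot 96 = - \frac{1}{\frac{1}{-1 + \left(-4\right)^{2}}} + 107 \cdot 96 = - \frac{1}{\frac{1}{-1 + 16}} + 10272 = - \frac{1}{\frac{1}{15}} + 10272 = \left(-1\right) 15 + 10272 = -15 + 10272 = 10257$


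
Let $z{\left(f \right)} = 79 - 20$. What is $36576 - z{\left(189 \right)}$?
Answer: $36517$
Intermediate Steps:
$z{\left(f \right)} = 59$
$36576 - z{\left(189 \right)} = 36576 - 59 = 36517$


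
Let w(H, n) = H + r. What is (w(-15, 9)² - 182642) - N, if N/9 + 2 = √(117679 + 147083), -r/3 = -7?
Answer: -182588 - 27*√29418 ≈ -1.8722e+5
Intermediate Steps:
r = 21 (r = -3*(-7) = 21)
w(H, n) = 21 + H (w(H, n) = H + 21 = 21 + H)
N = -18 + 27*√29418 (N = -18 + 9*√(117679 + 147083) = -18 + 9*√264762 = -18 + 9*(3*√29418) = -18 + 27*√29418 ≈ 4613.0)
(w(-15, 9)² - 182642) - N = ((21 - 15)² - 182642) - (-18 + 27*√29418) = (6² - 182642) + (18 - 27*√29418) = (36 - 182642) + (18 - 27*√29418) = -182606 + (18 - 27*√29418) = -182588 - 27*√29418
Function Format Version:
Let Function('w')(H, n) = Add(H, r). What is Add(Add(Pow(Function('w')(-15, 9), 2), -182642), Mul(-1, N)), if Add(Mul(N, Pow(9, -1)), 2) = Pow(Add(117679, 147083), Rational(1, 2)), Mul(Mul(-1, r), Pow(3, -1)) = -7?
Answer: Add(-182588, Mul(-27, Pow(29418, Rational(1, 2)))) ≈ -1.8722e+5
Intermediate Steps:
r = 21 (r = Mul(-3, -7) = 21)
Function('w')(H, n) = Add(21, H) (Function('w')(H, n) = Add(H, 21) = Add(21, H))
N = Add(-18, Mul(27, Pow(29418, Rational(1, 2)))) (N = Add(-18, Mul(9, Pow(Add(117679, 147083), Rational(1, 2)))) = Add(-18, Mul(9, Pow(264762, Rational(1, 2)))) = Add(-18, Mul(9, Mul(3, Pow(29418, Rational(1, 2))))) = Add(-18, Mul(27, Pow(29418, Rational(1, 2)))) ≈ 4613.0)
Add(Add(Pow(Function('w')(-15, 9), 2), -182642), Mul(-1, N)) = Add(Add(Pow(Add(21, -15), 2), -182642), Mul(-1, Add(-18, Mul(27, Pow(29418, Rational(1, 2)))))) = Add(Add(Pow(6, 2), -182642), Add(18, Mul(-27, Pow(29418, Rational(1, 2))))) = Add(Add(36, -182642), Add(18, Mul(-27, Pow(29418, Rational(1, 2))))) = Add(-182606, Add(18, Mul(-27, Pow(29418, Rational(1, 2))))) = Add(-182588, Mul(-27, Pow(29418, Rational(1, 2))))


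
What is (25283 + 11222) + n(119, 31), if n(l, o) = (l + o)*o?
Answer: 41155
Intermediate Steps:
n(l, o) = o*(l + o)
(25283 + 11222) + n(119, 31) = (25283 + 11222) + 31*(119 + 31) = 36505 + 31*150 = 36505 + 4650 = 41155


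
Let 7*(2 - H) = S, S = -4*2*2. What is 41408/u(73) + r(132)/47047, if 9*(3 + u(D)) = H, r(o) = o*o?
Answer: -3719058384/226681 ≈ -16407.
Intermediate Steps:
r(o) = o²
S = -16 (S = -8*2 = -16)
H = 30/7 (H = 2 - ⅐*(-16) = 2 + 16/7 = 30/7 ≈ 4.2857)
u(D) = -53/21 (u(D) = -3 + (⅑)*(30/7) = -3 + 10/21 = -53/21)
41408/u(73) + r(132)/47047 = 41408/(-53/21) + 132²/47047 = 41408*(-21/53) + 17424*(1/47047) = -869568/53 + 1584/4277 = -3719058384/226681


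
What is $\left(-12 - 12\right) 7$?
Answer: $-168$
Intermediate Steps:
$\left(-12 - 12\right) 7 = \left(-24\right) 7 = -168$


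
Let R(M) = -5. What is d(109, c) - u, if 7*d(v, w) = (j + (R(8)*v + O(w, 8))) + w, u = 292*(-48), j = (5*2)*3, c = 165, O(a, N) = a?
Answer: 97927/7 ≈ 13990.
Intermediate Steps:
j = 30 (j = 10*3 = 30)
u = -14016
d(v, w) = 30/7 - 5*v/7 + 2*w/7 (d(v, w) = ((30 + (-5*v + w)) + w)/7 = ((30 + (w - 5*v)) + w)/7 = ((30 + w - 5*v) + w)/7 = (30 - 5*v + 2*w)/7 = 30/7 - 5*v/7 + 2*w/7)
d(109, c) - u = (30/7 - 5/7*109 + (2/7)*165) - 1*(-14016) = (30/7 - 545/7 + 330/7) + 14016 = -185/7 + 14016 = 97927/7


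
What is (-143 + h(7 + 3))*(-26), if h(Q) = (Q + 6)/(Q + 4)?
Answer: 25818/7 ≈ 3688.3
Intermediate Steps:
h(Q) = (6 + Q)/(4 + Q)
(-143 + h(7 + 3))*(-26) = (-143 + (6 + (7 + 3))/(4 + (7 + 3)))*(-26) = (-143 + (6 + 10)/(4 + 10))*(-26) = (-143 + 16/14)*(-26) = (-143 + (1/14)*16)*(-26) = (-143 + 8/7)*(-26) = -993/7*(-26) = 25818/7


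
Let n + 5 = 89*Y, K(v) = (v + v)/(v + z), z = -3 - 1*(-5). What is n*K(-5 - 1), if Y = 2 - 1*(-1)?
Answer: 786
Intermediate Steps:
z = 2 (z = -3 + 5 = 2)
K(v) = 2*v/(2 + v) (K(v) = (v + v)/(v + 2) = (2*v)/(2 + v) = 2*v/(2 + v))
Y = 3 (Y = 2 + 1 = 3)
n = 262 (n = -5 + 89*3 = -5 + 267 = 262)
n*K(-5 - 1) = 262*(2*(-5 - 1)/(2 + (-5 - 1))) = 262*(2*(-6)/(2 - 6)) = 262*(2*(-6)/(-4)) = 262*(2*(-6)*(-¼)) = 262*3 = 786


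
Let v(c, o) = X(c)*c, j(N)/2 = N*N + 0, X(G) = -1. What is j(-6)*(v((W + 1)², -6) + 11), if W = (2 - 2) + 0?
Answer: 720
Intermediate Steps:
W = 0 (W = 0 + 0 = 0)
j(N) = 2*N² (j(N) = 2*(N*N + 0) = 2*(N² + 0) = 2*N²)
v(c, o) = -c
j(-6)*(v((W + 1)², -6) + 11) = (2*(-6)²)*(-(0 + 1)² + 11) = (2*36)*(-1*1² + 11) = 72*(-1*1 + 11) = 72*(-1 + 11) = 72*10 = 720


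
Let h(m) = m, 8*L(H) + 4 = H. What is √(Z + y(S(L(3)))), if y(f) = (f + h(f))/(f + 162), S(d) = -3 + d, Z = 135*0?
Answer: 5*I*√2542/1271 ≈ 0.19834*I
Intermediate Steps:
L(H) = -½ + H/8
Z = 0
y(f) = 2*f/(162 + f) (y(f) = (f + f)/(f + 162) = (2*f)/(162 + f) = 2*f/(162 + f))
√(Z + y(S(L(3)))) = √(0 + 2*(-3 + (-½ + (⅛)*3))/(162 + (-3 + (-½ + (⅛)*3)))) = √(0 + 2*(-3 + (-½ + 3/8))/(162 + (-3 + (-½ + 3/8)))) = √(0 + 2*(-3 - ⅛)/(162 + (-3 - ⅛))) = √(0 + 2*(-25/8)/(162 - 25/8)) = √(0 + 2*(-25/8)/(1271/8)) = √(0 + 2*(-25/8)*(8/1271)) = √(0 - 50/1271) = √(-50/1271) = 5*I*√2542/1271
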